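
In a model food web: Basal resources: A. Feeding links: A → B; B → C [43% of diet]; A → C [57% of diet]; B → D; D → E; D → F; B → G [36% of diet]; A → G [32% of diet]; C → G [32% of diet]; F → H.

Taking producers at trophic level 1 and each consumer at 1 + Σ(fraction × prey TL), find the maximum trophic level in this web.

B: 1 + 1 = 2
C: 1 + (0.43×2 + 0.57×1) = 2.43
D: 1 + 2 = 3
E: 1 + 3 = 4
F: 1 + 3 = 4
G: 1 + (0.36×2 + 0.32×1 + 0.32×2.43) = 2.8176
H: 1 + 4 = 5

5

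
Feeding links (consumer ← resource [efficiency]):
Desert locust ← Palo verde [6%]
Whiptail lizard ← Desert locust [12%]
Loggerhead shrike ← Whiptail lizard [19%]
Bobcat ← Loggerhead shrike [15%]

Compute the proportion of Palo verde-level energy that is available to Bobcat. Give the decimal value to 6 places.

0.000205

Product of link efficiencies: 0.06 × 0.12 × 0.19 × 0.15 = 0.0002052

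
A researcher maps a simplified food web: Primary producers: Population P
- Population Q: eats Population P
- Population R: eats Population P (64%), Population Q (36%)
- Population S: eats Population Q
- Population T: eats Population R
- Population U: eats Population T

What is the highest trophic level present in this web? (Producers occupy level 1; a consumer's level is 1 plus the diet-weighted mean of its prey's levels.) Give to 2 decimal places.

Population Q: 1 + 1 = 2
Population R: 1 + (0.64×1 + 0.36×2) = 2.36
Population S: 1 + 2 = 3
Population T: 1 + 2.36 = 3.36
Population U: 1 + 3.36 = 4.36

4.36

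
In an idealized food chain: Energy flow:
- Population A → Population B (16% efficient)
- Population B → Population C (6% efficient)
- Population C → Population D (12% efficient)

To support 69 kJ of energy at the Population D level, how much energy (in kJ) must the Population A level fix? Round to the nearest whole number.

59896 kJ

Cumulative transfer efficiency: 0.16 × 0.06 × 0.12 = 0.001152
Population A energy = 69 / 0.001152 = 59896 kJ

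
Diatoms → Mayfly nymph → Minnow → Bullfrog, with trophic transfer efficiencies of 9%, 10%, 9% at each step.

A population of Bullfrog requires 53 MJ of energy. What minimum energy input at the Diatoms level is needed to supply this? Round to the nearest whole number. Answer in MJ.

Cumulative transfer efficiency: 0.09 × 0.1 × 0.09 = 0.00081
Diatoms energy = 53 / 0.00081 = 65432 MJ

65432 MJ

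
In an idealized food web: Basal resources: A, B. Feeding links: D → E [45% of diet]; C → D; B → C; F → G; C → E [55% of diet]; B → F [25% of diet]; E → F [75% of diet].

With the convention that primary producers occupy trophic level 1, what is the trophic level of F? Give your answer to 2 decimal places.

C: 1 + 1 = 2
D: 1 + 2 = 3
E: 1 + (0.55×2 + 0.45×3) = 3.45
F: 1 + (0.75×3.45 + 0.25×1) = 3.8375
G: 1 + 3.8375 = 4.8375

3.84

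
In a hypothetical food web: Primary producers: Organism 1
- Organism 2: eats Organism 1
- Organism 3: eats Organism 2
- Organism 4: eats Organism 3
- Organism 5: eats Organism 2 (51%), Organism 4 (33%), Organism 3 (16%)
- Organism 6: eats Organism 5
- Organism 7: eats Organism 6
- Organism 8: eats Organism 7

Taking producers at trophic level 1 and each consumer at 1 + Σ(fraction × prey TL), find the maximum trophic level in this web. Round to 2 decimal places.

6.82

Organism 2: 1 + 1 = 2
Organism 3: 1 + 2 = 3
Organism 4: 1 + 3 = 4
Organism 5: 1 + (0.51×2 + 0.33×4 + 0.16×3) = 3.82
Organism 6: 1 + 3.82 = 4.82
Organism 7: 1 + 4.82 = 5.82
Organism 8: 1 + 5.82 = 6.82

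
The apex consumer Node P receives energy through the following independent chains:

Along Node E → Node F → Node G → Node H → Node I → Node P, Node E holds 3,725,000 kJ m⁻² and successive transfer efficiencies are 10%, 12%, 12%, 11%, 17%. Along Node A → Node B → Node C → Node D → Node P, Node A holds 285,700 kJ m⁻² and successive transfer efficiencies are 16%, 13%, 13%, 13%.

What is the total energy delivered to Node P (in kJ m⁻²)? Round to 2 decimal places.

Via Node E: 3725000 × 0.1 × 0.12 × 0.12 × 0.11 × 0.17 = 100.3068 kJ m⁻²
Via Node A: 285700 × 0.16 × 0.13 × 0.13 × 0.13 = 100.429264 kJ m⁻²
Total at Node P: 100.3068 + 100.429264 = 200.736064 kJ m⁻²

200.74 kJ m⁻²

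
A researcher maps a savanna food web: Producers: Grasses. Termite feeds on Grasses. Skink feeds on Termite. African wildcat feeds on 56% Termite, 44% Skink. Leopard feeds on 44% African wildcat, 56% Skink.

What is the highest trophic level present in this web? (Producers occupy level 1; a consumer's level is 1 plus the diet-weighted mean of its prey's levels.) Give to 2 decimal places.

4.19

Termite: 1 + 1 = 2
Skink: 1 + 2 = 3
African wildcat: 1 + (0.56×2 + 0.44×3) = 3.44
Leopard: 1 + (0.44×3.44 + 0.56×3) = 4.1936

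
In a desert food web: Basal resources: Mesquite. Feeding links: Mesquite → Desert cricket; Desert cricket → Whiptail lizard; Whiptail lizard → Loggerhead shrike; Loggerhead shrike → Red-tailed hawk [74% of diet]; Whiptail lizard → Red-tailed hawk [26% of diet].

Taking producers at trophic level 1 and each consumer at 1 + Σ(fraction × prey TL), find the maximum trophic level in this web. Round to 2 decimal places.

4.74

Desert cricket: 1 + 1 = 2
Whiptail lizard: 1 + 2 = 3
Loggerhead shrike: 1 + 3 = 4
Red-tailed hawk: 1 + (0.74×4 + 0.26×3) = 4.74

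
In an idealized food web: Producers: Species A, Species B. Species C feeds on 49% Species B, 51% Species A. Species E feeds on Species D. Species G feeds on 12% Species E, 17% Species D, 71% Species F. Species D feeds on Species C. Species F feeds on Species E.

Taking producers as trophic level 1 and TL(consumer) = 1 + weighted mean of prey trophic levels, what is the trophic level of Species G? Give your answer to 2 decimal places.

Species C: 1 + (0.49×1 + 0.51×1) = 2
Species D: 1 + 2 = 3
Species E: 1 + 3 = 4
Species F: 1 + 4 = 5
Species G: 1 + (0.12×4 + 0.17×3 + 0.71×5) = 5.54

5.54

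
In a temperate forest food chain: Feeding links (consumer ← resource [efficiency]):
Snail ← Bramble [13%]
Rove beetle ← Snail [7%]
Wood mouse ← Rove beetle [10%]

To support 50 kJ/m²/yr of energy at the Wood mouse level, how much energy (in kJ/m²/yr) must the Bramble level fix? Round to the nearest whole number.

54945 kJ/m²/yr

Cumulative transfer efficiency: 0.13 × 0.07 × 0.1 = 0.00091
Bramble energy = 50 / 0.00091 = 54945 kJ/m²/yr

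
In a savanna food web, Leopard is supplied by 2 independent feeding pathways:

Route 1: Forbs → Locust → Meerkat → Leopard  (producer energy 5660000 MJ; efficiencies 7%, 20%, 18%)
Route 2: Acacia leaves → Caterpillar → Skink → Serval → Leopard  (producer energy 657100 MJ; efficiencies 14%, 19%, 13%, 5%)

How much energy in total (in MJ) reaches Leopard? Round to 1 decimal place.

Route 1: 5660000 × 0.07 × 0.2 × 0.18 = 14263.2 MJ
Route 2: 657100 × 0.14 × 0.19 × 0.13 × 0.05 = 113.61259 MJ
Total at Leopard: 14263.2 + 113.61259 = 14376.81259 MJ

14376.8 MJ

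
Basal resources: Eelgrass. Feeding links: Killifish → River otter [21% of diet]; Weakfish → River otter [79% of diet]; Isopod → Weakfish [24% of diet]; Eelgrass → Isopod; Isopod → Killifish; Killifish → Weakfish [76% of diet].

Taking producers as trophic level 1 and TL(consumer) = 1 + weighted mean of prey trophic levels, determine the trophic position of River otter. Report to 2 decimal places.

4.60

Isopod: 1 + 1 = 2
Killifish: 1 + 2 = 3
Weakfish: 1 + (0.76×3 + 0.24×2) = 3.76
River otter: 1 + (0.79×3.76 + 0.21×3) = 4.6004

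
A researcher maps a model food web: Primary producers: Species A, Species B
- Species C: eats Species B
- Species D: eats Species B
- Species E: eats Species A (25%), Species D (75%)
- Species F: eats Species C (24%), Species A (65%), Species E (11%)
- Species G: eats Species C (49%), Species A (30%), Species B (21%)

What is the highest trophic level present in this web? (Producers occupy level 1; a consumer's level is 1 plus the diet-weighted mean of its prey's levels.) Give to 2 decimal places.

Species C: 1 + 1 = 2
Species D: 1 + 1 = 2
Species E: 1 + (0.25×1 + 0.75×2) = 2.75
Species F: 1 + (0.24×2 + 0.65×1 + 0.11×2.75) = 2.4325
Species G: 1 + (0.49×2 + 0.3×1 + 0.21×1) = 2.49

2.75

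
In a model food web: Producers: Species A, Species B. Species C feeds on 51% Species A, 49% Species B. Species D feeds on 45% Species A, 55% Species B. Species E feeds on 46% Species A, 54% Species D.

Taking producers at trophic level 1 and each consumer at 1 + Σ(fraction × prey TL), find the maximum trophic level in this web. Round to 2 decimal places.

2.54

Species C: 1 + (0.51×1 + 0.49×1) = 2
Species D: 1 + (0.45×1 + 0.55×1) = 2
Species E: 1 + (0.46×1 + 0.54×2) = 2.54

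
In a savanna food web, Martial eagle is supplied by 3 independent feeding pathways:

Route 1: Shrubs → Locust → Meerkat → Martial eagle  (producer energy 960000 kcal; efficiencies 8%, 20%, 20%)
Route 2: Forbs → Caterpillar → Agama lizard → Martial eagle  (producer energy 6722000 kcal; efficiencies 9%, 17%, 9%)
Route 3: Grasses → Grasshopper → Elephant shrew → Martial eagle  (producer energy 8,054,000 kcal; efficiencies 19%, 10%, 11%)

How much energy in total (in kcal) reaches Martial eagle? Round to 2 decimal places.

Route 1: 960000 × 0.08 × 0.2 × 0.2 = 3072 kcal
Route 2: 6722000 × 0.09 × 0.17 × 0.09 = 9256.194 kcal
Route 3: 8054000 × 0.19 × 0.1 × 0.11 = 16832.86 kcal
Total at Martial eagle: 3072 + 9256.194 + 16832.86 = 29161.054 kcal

29161.05 kcal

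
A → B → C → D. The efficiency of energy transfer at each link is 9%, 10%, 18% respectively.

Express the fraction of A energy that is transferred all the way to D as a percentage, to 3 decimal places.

Product of link efficiencies: 0.09 × 0.1 × 0.18 = 0.00162
As a percentage: 0.00162 × 100 = 0.162%

0.162%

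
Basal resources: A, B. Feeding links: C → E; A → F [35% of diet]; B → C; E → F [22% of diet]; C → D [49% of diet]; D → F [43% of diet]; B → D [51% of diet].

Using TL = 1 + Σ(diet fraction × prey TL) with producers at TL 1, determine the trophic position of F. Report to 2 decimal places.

C: 1 + 1 = 2
D: 1 + (0.49×2 + 0.51×1) = 2.49
E: 1 + 2 = 3
F: 1 + (0.43×2.49 + 0.35×1 + 0.22×3) = 3.0807

3.08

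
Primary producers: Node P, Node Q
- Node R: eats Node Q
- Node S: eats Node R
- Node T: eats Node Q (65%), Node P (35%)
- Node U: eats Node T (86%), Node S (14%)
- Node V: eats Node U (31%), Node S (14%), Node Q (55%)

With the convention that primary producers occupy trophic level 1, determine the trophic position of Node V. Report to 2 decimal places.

2.94

Node R: 1 + 1 = 2
Node S: 1 + 2 = 3
Node T: 1 + (0.65×1 + 0.35×1) = 2
Node U: 1 + (0.86×2 + 0.14×3) = 3.14
Node V: 1 + (0.31×3.14 + 0.14×3 + 0.55×1) = 2.9434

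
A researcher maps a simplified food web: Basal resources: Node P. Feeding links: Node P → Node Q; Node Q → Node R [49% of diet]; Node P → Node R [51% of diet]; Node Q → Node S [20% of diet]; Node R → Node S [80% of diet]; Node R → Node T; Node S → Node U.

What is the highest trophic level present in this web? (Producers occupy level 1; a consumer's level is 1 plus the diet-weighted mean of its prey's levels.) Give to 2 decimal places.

Node Q: 1 + 1 = 2
Node R: 1 + (0.49×2 + 0.51×1) = 2.49
Node S: 1 + (0.2×2 + 0.8×2.49) = 3.392
Node T: 1 + 2.49 = 3.49
Node U: 1 + 3.392 = 4.392

4.39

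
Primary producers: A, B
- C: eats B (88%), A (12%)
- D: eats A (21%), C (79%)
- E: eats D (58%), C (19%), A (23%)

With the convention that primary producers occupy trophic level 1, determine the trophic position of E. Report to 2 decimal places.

3.23

C: 1 + (0.88×1 + 0.12×1) = 2
D: 1 + (0.21×1 + 0.79×2) = 2.79
E: 1 + (0.58×2.79 + 0.19×2 + 0.23×1) = 3.2282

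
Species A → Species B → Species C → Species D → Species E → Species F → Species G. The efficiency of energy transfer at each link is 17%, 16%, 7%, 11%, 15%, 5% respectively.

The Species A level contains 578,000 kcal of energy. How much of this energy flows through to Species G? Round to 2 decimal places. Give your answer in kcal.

0.91 kcal

Species B: 578000 × 0.17 = 98260 kcal
Species C: 98260 × 0.16 = 15721.6 kcal
Species D: 15721.6 × 0.07 = 1100.512 kcal
Species E: 1100.512 × 0.11 = 121.05632 kcal
Species F: 121.05632 × 0.15 = 18.158448 kcal
Species G: 18.158448 × 0.05 = 0.9079224 kcal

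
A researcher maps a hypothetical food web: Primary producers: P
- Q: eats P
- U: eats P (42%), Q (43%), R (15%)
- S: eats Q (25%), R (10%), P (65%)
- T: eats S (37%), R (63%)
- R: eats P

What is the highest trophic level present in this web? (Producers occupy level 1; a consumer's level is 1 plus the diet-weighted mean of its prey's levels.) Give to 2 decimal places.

3.13

Q: 1 + 1 = 2
R: 1 + 1 = 2
S: 1 + (0.25×2 + 0.1×2 + 0.65×1) = 2.35
T: 1 + (0.37×2.35 + 0.63×2) = 3.1295
U: 1 + (0.42×1 + 0.43×2 + 0.15×2) = 2.58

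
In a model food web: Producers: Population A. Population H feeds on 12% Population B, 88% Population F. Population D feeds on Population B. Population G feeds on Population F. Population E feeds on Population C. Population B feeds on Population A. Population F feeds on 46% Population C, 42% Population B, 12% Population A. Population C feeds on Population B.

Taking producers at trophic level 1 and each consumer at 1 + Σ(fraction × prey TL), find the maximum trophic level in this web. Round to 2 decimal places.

Population B: 1 + 1 = 2
Population C: 1 + 2 = 3
Population D: 1 + 2 = 3
Population E: 1 + 3 = 4
Population F: 1 + (0.46×3 + 0.42×2 + 0.12×1) = 3.34
Population G: 1 + 3.34 = 4.34
Population H: 1 + (0.12×2 + 0.88×3.34) = 4.1792

4.34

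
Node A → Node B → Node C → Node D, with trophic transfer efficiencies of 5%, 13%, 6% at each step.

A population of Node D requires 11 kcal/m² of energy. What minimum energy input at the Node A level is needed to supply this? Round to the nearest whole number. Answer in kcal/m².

Cumulative transfer efficiency: 0.05 × 0.13 × 0.06 = 0.00039
Node A energy = 11 / 0.00039 = 28205 kcal/m²

28205 kcal/m²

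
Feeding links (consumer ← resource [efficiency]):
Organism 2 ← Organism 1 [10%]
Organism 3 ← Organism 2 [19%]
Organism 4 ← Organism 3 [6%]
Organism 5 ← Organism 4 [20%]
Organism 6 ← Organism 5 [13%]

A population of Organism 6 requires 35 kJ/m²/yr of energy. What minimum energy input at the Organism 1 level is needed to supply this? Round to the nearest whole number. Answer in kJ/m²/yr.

Cumulative transfer efficiency: 0.1 × 0.19 × 0.06 × 0.2 × 0.13 = 0.00002964
Organism 1 energy = 35 / 0.00002964 = 1180837 kJ/m²/yr

1180837 kJ/m²/yr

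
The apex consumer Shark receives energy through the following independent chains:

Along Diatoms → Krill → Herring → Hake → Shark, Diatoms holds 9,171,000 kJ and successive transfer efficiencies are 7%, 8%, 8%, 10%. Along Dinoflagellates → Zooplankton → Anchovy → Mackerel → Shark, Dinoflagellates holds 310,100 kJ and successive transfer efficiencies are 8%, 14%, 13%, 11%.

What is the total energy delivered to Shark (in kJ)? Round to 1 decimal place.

460.5 kJ

Via Diatoms: 9171000 × 0.07 × 0.08 × 0.08 × 0.1 = 410.8608 kJ
Via Dinoflagellates: 310100 × 0.08 × 0.14 × 0.13 × 0.11 = 49.665616 kJ
Total at Shark: 410.8608 + 49.665616 = 460.526416 kJ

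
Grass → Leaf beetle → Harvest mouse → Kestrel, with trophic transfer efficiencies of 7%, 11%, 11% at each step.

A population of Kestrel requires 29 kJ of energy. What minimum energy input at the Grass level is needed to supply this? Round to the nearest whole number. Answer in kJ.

Cumulative transfer efficiency: 0.07 × 0.11 × 0.11 = 0.000847
Grass energy = 29 / 0.000847 = 34238 kJ

34238 kJ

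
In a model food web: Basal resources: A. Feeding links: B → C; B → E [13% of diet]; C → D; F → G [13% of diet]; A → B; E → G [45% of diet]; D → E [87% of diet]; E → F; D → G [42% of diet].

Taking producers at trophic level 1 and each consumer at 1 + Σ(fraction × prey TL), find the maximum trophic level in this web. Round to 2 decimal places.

B: 1 + 1 = 2
C: 1 + 2 = 3
D: 1 + 3 = 4
E: 1 + (0.87×4 + 0.13×2) = 4.74
F: 1 + 4.74 = 5.74
G: 1 + (0.13×5.74 + 0.45×4.74 + 0.42×4) = 5.5592

5.74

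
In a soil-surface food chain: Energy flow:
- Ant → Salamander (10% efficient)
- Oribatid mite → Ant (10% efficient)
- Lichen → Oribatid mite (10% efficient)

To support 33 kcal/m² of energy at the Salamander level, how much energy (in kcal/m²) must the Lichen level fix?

Cumulative transfer efficiency: 0.1 × 0.1 × 0.1 = 0.001
Lichen energy = 33 / 0.001 = 33000 kcal/m²

33000 kcal/m²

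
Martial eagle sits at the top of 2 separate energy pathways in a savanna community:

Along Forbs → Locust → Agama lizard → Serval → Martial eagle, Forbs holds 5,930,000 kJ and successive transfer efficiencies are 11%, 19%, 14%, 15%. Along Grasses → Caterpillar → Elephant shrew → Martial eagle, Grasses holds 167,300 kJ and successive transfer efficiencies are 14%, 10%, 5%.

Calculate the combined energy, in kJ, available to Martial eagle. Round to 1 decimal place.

2719.8 kJ

Via Forbs: 5930000 × 0.11 × 0.19 × 0.14 × 0.15 = 2602.677 kJ
Via Grasses: 167300 × 0.14 × 0.1 × 0.05 = 117.11 kJ
Total at Martial eagle: 2602.677 + 117.11 = 2719.787 kJ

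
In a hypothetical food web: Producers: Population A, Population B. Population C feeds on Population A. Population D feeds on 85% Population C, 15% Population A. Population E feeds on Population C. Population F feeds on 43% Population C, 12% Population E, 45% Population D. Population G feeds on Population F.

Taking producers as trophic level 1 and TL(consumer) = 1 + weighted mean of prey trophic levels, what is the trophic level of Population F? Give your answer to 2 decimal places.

Population C: 1 + 1 = 2
Population D: 1 + (0.85×2 + 0.15×1) = 2.85
Population E: 1 + 2 = 3
Population F: 1 + (0.43×2 + 0.12×3 + 0.45×2.85) = 3.5025
Population G: 1 + 3.5025 = 4.5025

3.50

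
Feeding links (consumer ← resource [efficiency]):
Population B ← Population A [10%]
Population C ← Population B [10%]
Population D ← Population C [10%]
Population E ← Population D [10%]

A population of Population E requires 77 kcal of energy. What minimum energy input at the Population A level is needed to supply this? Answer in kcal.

Cumulative transfer efficiency: 0.1 × 0.1 × 0.1 × 0.1 = 0.0001
Population A energy = 77 / 0.0001 = 770000 kcal

770000 kcal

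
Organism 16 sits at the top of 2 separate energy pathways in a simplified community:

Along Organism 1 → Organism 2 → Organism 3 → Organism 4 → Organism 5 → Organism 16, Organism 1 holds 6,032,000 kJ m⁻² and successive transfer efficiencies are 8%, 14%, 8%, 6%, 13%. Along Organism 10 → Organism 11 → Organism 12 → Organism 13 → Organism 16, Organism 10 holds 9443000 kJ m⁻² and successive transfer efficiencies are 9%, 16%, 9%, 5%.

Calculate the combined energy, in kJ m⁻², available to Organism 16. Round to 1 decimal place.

654.1 kJ m⁻²

Via Organism 1: 6032000 × 0.08 × 0.14 × 0.08 × 0.06 × 0.13 = 42.1564416 kJ m⁻²
Via Organism 10: 9443000 × 0.09 × 0.16 × 0.09 × 0.05 = 611.9064 kJ m⁻²
Total at Organism 16: 42.1564416 + 611.9064 = 654.0628416 kJ m⁻²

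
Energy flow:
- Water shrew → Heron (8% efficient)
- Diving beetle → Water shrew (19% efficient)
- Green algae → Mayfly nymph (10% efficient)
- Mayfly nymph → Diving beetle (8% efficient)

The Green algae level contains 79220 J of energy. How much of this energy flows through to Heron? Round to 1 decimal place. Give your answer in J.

Mayfly nymph: 79220 × 0.1 = 7922 J
Diving beetle: 7922 × 0.08 = 633.76 J
Water shrew: 633.76 × 0.19 = 120.4144 J
Heron: 120.4144 × 0.08 = 9.633152 J

9.6 J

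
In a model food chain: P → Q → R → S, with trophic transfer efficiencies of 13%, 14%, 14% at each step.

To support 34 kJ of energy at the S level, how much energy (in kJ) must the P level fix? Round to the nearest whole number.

13344 kJ

Cumulative transfer efficiency: 0.13 × 0.14 × 0.14 = 0.002548
P energy = 34 / 0.002548 = 13344 kJ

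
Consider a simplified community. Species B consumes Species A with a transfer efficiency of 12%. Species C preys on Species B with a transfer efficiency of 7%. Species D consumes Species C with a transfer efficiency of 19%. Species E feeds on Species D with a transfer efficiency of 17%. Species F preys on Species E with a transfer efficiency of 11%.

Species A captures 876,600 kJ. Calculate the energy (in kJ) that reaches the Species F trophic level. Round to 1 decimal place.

Species B: 876600 × 0.12 = 105192 kJ
Species C: 105192 × 0.07 = 7363.44 kJ
Species D: 7363.44 × 0.19 = 1399.0536 kJ
Species E: 1399.0536 × 0.17 = 237.839112 kJ
Species F: 237.839112 × 0.11 = 26.16230232 kJ

26.2 kJ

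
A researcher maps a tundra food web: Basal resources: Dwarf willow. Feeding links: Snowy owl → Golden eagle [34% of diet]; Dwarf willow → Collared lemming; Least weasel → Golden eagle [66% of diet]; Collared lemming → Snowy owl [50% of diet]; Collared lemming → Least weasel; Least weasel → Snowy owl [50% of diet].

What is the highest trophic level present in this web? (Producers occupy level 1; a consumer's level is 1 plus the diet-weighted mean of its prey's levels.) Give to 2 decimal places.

Collared lemming: 1 + 1 = 2
Least weasel: 1 + 2 = 3
Snowy owl: 1 + (0.5×2 + 0.5×3) = 3.5
Golden eagle: 1 + (0.34×3.5 + 0.66×3) = 4.17

4.17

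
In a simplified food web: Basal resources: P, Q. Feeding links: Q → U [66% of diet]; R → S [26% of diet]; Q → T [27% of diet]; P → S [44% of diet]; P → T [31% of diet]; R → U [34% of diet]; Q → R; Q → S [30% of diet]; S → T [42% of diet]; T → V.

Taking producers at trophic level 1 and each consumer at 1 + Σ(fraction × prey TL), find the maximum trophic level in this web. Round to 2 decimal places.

3.53

R: 1 + 1 = 2
S: 1 + (0.26×2 + 0.3×1 + 0.44×1) = 2.26
T: 1 + (0.42×2.26 + 0.31×1 + 0.27×1) = 2.5292
U: 1 + (0.66×1 + 0.34×2) = 2.34
V: 1 + 2.5292 = 3.5292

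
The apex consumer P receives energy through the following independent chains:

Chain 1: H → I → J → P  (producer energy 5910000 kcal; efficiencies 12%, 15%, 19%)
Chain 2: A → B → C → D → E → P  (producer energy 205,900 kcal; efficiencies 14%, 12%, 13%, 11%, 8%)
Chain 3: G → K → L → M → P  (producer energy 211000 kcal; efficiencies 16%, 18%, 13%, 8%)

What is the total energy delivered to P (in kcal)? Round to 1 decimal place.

Chain 1: 5910000 × 0.12 × 0.15 × 0.19 = 20212.2 kcal
Chain 2: 205900 × 0.14 × 0.12 × 0.13 × 0.11 × 0.08 = 3.95723328 kcal
Chain 3: 211000 × 0.16 × 0.18 × 0.13 × 0.08 = 63.19872 kcal
Total at P: 20212.2 + 3.95723328 + 63.19872 = 20279.35595328 kcal

20279.4 kcal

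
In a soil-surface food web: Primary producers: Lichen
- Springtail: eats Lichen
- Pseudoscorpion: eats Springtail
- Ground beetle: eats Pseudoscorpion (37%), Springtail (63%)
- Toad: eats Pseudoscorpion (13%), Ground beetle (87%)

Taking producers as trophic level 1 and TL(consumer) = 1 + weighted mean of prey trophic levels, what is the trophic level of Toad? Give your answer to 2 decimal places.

Springtail: 1 + 1 = 2
Pseudoscorpion: 1 + 2 = 3
Ground beetle: 1 + (0.37×3 + 0.63×2) = 3.37
Toad: 1 + (0.13×3 + 0.87×3.37) = 4.3219

4.32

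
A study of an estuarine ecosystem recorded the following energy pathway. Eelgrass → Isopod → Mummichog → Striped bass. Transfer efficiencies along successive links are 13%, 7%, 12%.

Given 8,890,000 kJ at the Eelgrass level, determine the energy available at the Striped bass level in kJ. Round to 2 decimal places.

Isopod: 8890000 × 0.13 = 1155700 kJ
Mummichog: 1155700 × 0.07 = 80899 kJ
Striped bass: 80899 × 0.12 = 9707.88 kJ

9707.88 kJ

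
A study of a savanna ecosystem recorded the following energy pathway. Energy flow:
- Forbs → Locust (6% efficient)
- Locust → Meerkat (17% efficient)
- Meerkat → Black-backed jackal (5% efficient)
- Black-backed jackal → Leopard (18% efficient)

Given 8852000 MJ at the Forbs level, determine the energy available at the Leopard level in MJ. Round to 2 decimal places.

812.61 MJ

Locust: 8852000 × 0.06 = 531120 MJ
Meerkat: 531120 × 0.17 = 90290.4 MJ
Black-backed jackal: 90290.4 × 0.05 = 4514.52 MJ
Leopard: 4514.52 × 0.18 = 812.6136 MJ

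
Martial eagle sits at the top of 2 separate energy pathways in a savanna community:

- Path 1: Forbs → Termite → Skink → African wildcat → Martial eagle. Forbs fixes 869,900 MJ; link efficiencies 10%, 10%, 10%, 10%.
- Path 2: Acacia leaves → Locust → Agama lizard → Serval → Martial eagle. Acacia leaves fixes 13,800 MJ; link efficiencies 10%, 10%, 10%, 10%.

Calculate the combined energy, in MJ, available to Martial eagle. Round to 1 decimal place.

88.4 MJ

Path 1: 869900 × 0.1 × 0.1 × 0.1 × 0.1 = 86.99 MJ
Path 2: 13800 × 0.1 × 0.1 × 0.1 × 0.1 = 1.38 MJ
Total at Martial eagle: 86.99 + 1.38 = 88.37 MJ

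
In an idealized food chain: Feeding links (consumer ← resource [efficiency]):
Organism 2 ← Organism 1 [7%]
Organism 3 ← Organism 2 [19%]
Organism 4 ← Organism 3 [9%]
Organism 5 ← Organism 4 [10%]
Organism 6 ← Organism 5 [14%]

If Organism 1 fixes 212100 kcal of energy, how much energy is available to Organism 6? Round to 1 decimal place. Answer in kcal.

3.6 kcal

Organism 2: 212100 × 0.07 = 14847 kcal
Organism 3: 14847 × 0.19 = 2820.93 kcal
Organism 4: 2820.93 × 0.09 = 253.8837 kcal
Organism 5: 253.8837 × 0.1 = 25.38837 kcal
Organism 6: 25.38837 × 0.14 = 3.5543718 kcal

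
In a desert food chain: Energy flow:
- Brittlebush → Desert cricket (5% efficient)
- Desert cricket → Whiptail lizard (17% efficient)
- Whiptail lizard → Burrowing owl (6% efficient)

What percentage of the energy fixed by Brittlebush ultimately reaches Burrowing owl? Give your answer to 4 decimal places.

Product of link efficiencies: 0.05 × 0.17 × 0.06 = 0.00051
As a percentage: 0.00051 × 100 = 0.0510%

0.0510%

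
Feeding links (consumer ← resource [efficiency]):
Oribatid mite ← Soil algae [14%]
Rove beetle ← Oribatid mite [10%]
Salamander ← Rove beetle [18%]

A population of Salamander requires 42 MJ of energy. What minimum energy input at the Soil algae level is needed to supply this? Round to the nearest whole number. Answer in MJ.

Cumulative transfer efficiency: 0.14 × 0.1 × 0.18 = 0.00252
Soil algae energy = 42 / 0.00252 = 16667 MJ

16667 MJ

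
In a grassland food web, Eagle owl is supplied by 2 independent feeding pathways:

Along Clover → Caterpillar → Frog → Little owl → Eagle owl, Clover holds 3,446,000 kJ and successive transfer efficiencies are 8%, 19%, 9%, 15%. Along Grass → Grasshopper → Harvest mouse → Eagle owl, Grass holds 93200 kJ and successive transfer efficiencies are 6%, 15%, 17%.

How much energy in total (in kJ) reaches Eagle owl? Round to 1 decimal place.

Via Clover: 3446000 × 0.08 × 0.19 × 0.09 × 0.15 = 707.1192 kJ
Via Grass: 93200 × 0.06 × 0.15 × 0.17 = 142.596 kJ
Total at Eagle owl: 707.1192 + 142.596 = 849.7152 kJ

849.7 kJ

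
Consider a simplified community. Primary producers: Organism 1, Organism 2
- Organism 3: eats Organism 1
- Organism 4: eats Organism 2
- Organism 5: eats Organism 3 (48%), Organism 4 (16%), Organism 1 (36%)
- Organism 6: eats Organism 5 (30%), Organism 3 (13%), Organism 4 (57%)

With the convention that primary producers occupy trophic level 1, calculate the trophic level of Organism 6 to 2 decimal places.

3.19

Organism 3: 1 + 1 = 2
Organism 4: 1 + 1 = 2
Organism 5: 1 + (0.48×2 + 0.16×2 + 0.36×1) = 2.64
Organism 6: 1 + (0.3×2.64 + 0.13×2 + 0.57×2) = 3.192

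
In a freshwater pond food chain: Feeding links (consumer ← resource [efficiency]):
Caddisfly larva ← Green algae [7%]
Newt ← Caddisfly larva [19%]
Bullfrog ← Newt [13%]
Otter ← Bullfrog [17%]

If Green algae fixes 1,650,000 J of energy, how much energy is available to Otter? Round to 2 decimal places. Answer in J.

484.98 J

Caddisfly larva: 1650000 × 0.07 = 115500 J
Newt: 115500 × 0.19 = 21945 J
Bullfrog: 21945 × 0.13 = 2852.85 J
Otter: 2852.85 × 0.17 = 484.9845 J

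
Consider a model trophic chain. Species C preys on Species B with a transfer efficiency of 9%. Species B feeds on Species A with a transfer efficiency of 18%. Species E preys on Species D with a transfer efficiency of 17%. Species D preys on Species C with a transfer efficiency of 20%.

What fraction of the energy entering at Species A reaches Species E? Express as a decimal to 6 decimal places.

Product of link efficiencies: 0.18 × 0.09 × 0.2 × 0.17 = 0.0005508

0.000551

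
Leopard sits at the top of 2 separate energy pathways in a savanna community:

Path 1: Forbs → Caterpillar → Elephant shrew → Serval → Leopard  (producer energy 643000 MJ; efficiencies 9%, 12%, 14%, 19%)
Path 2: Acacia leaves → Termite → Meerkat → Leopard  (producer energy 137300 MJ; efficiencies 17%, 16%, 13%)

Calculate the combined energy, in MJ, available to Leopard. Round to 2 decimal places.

Path 1: 643000 × 0.09 × 0.12 × 0.14 × 0.19 = 184.72104 MJ
Path 2: 137300 × 0.17 × 0.16 × 0.13 = 485.4928 MJ
Total at Leopard: 184.72104 + 485.4928 = 670.21384 MJ

670.21 MJ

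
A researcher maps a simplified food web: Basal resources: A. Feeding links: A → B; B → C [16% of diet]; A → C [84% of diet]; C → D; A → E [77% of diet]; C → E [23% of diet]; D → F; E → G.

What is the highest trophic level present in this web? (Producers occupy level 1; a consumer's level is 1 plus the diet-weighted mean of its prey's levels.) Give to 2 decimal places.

4.16

B: 1 + 1 = 2
C: 1 + (0.16×2 + 0.84×1) = 2.16
D: 1 + 2.16 = 3.16
E: 1 + (0.77×1 + 0.23×2.16) = 2.2668
F: 1 + 3.16 = 4.16
G: 1 + 2.2668 = 3.2668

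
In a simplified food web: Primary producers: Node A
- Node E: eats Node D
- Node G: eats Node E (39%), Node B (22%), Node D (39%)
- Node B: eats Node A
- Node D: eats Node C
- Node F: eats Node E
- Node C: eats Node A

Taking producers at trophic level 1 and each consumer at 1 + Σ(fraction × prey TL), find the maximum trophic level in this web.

Node B: 1 + 1 = 2
Node C: 1 + 1 = 2
Node D: 1 + 2 = 3
Node E: 1 + 3 = 4
Node F: 1 + 4 = 5
Node G: 1 + (0.39×4 + 0.22×2 + 0.39×3) = 4.17

5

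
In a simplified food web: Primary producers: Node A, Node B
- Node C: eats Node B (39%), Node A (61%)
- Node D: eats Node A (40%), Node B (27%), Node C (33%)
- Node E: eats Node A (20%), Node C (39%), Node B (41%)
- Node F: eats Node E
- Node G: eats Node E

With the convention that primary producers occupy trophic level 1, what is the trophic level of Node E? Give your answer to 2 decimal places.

2.39

Node C: 1 + (0.39×1 + 0.61×1) = 2
Node D: 1 + (0.4×1 + 0.27×1 + 0.33×2) = 2.33
Node E: 1 + (0.2×1 + 0.39×2 + 0.41×1) = 2.39
Node F: 1 + 2.39 = 3.39
Node G: 1 + 2.39 = 3.39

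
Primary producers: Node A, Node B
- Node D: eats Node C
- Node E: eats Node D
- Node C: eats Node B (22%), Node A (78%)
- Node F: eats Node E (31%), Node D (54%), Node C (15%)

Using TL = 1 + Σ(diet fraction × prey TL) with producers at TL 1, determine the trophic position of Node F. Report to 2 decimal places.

Node C: 1 + (0.22×1 + 0.78×1) = 2
Node D: 1 + 2 = 3
Node E: 1 + 3 = 4
Node F: 1 + (0.31×4 + 0.54×3 + 0.15×2) = 4.16

4.16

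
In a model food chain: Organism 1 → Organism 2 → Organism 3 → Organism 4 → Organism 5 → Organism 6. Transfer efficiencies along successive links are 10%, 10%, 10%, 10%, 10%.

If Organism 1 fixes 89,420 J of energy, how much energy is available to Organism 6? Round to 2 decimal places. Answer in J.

Organism 2: 89420 × 0.1 = 8942 J
Organism 3: 8942 × 0.1 = 894.2 J
Organism 4: 894.2 × 0.1 = 89.42 J
Organism 5: 89.42 × 0.1 = 8.942 J
Organism 6: 8.942 × 0.1 = 0.8942 J

0.89 J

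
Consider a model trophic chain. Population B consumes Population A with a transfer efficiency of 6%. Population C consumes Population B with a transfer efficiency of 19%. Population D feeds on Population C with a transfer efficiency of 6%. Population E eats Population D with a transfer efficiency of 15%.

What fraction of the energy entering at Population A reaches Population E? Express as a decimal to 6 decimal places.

Product of link efficiencies: 0.06 × 0.19 × 0.06 × 0.15 = 0.0001026

0.000103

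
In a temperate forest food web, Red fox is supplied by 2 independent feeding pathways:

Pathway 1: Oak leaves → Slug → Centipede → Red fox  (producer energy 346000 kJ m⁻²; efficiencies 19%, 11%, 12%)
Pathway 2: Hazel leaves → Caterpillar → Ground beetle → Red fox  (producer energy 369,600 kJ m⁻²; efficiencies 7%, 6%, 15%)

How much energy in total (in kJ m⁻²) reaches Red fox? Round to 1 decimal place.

Pathway 1: 346000 × 0.19 × 0.11 × 0.12 = 867.768 kJ m⁻²
Pathway 2: 369600 × 0.07 × 0.06 × 0.15 = 232.848 kJ m⁻²
Total at Red fox: 867.768 + 232.848 = 1100.616 kJ m⁻²

1100.6 kJ m⁻²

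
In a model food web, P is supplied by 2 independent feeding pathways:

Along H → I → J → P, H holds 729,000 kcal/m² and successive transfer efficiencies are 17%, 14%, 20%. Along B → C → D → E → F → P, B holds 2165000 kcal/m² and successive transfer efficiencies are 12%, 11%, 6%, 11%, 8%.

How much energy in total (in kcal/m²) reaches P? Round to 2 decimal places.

3485.13 kcal/m²

Via H: 729000 × 0.17 × 0.14 × 0.2 = 3470.04 kcal/m²
Via B: 2165000 × 0.12 × 0.11 × 0.06 × 0.11 × 0.08 = 15.089184 kcal/m²
Total at P: 3470.04 + 15.089184 = 3485.129184 kcal/m²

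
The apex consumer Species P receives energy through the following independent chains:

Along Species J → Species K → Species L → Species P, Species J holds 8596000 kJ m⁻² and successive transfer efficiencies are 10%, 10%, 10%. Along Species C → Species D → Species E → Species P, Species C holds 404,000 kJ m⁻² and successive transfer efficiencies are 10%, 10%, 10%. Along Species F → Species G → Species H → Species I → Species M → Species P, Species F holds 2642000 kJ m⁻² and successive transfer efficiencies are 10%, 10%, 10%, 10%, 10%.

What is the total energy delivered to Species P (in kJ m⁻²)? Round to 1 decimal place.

Via Species J: 8596000 × 0.1 × 0.1 × 0.1 = 8596 kJ m⁻²
Via Species C: 404000 × 0.1 × 0.1 × 0.1 = 404 kJ m⁻²
Via Species F: 2642000 × 0.1 × 0.1 × 0.1 × 0.1 × 0.1 = 26.42 kJ m⁻²
Total at Species P: 8596 + 404 + 26.42 = 9026.42 kJ m⁻²

9026.4 kJ m⁻²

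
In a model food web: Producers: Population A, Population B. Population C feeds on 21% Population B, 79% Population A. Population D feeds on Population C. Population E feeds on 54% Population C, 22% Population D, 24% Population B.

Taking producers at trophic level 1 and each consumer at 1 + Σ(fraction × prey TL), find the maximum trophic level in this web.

Population C: 1 + (0.21×1 + 0.79×1) = 2
Population D: 1 + 2 = 3
Population E: 1 + (0.54×2 + 0.22×3 + 0.24×1) = 2.98

3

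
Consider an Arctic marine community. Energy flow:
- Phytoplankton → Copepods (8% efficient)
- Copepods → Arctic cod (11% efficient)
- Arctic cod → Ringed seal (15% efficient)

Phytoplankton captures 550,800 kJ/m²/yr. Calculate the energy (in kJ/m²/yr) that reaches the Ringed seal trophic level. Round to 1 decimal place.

Copepods: 550800 × 0.08 = 44064 kJ/m²/yr
Arctic cod: 44064 × 0.11 = 4847.04 kJ/m²/yr
Ringed seal: 4847.04 × 0.15 = 727.056 kJ/m²/yr

727.1 kJ/m²/yr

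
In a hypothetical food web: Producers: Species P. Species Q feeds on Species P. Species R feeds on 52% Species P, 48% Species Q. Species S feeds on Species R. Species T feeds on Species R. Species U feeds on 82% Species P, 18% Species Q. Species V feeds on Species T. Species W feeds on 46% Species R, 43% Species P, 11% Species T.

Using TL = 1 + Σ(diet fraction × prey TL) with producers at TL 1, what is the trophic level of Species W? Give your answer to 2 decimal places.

2.95

Species Q: 1 + 1 = 2
Species R: 1 + (0.52×1 + 0.48×2) = 2.48
Species S: 1 + 2.48 = 3.48
Species T: 1 + 2.48 = 3.48
Species U: 1 + (0.82×1 + 0.18×2) = 2.18
Species V: 1 + 3.48 = 4.48
Species W: 1 + (0.46×2.48 + 0.43×1 + 0.11×3.48) = 2.9536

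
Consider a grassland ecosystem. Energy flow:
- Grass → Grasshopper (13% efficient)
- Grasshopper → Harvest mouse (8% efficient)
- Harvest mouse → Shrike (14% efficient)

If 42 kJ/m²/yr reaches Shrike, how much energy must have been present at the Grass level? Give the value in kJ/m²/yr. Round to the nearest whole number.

28846 kJ/m²/yr

Cumulative transfer efficiency: 0.13 × 0.08 × 0.14 = 0.001456
Grass energy = 42 / 0.001456 = 28846 kJ/m²/yr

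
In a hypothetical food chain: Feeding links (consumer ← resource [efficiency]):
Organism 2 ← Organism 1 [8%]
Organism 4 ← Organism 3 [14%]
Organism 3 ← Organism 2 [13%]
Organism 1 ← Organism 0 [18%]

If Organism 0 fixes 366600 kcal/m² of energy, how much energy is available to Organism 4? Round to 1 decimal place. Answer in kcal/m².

96.1 kcal/m²

Organism 1: 366600 × 0.18 = 65988 kcal/m²
Organism 2: 65988 × 0.08 = 5279.04 kcal/m²
Organism 3: 5279.04 × 0.13 = 686.2752 kcal/m²
Organism 4: 686.2752 × 0.14 = 96.078528 kcal/m²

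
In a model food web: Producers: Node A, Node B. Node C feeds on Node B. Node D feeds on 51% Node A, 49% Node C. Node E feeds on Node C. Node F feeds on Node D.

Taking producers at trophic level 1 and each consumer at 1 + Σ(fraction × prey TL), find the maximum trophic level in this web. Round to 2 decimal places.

3.49

Node C: 1 + 1 = 2
Node D: 1 + (0.51×1 + 0.49×2) = 2.49
Node E: 1 + 2 = 3
Node F: 1 + 2.49 = 3.49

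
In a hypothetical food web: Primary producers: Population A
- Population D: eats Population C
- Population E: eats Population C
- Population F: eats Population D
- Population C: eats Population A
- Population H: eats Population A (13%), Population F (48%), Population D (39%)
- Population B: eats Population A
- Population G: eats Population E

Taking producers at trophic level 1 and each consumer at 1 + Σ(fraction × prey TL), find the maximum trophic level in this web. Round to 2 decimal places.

Population B: 1 + 1 = 2
Population C: 1 + 1 = 2
Population D: 1 + 2 = 3
Population E: 1 + 2 = 3
Population F: 1 + 3 = 4
Population G: 1 + 3 = 4
Population H: 1 + (0.13×1 + 0.48×4 + 0.39×3) = 4.22

4.22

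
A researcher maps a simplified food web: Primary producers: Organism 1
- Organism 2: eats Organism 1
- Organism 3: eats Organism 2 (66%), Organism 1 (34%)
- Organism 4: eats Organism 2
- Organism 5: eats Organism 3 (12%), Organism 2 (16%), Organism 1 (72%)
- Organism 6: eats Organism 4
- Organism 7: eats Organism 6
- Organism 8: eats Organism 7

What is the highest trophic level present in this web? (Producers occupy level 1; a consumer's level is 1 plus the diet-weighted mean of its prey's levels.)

6

Organism 2: 1 + 1 = 2
Organism 3: 1 + (0.66×2 + 0.34×1) = 2.66
Organism 4: 1 + 2 = 3
Organism 5: 1 + (0.12×2.66 + 0.16×2 + 0.72×1) = 2.3592
Organism 6: 1 + 3 = 4
Organism 7: 1 + 4 = 5
Organism 8: 1 + 5 = 6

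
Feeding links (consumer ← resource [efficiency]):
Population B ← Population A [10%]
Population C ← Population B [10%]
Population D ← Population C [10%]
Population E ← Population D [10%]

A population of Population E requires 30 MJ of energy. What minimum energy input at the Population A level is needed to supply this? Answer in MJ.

300000 MJ

Cumulative transfer efficiency: 0.1 × 0.1 × 0.1 × 0.1 = 0.0001
Population A energy = 30 / 0.0001 = 300000 MJ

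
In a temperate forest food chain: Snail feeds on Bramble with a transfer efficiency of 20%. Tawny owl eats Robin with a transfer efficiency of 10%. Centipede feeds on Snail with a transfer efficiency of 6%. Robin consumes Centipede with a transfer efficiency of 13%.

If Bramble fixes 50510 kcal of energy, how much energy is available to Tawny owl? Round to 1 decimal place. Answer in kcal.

Snail: 50510 × 0.2 = 10102 kcal
Centipede: 10102 × 0.06 = 606.12 kcal
Robin: 606.12 × 0.13 = 78.7956 kcal
Tawny owl: 78.7956 × 0.1 = 7.87956 kcal

7.9 kcal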